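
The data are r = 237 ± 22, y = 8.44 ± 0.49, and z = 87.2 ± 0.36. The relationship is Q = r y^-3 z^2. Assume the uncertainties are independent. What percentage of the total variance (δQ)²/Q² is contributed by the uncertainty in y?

77.7%

(δQ/Q)² = (1·δr/r)² + (-3·δy/y)² + (2·δz/z)²
  r term: (1×0.0928)² = 0.00862
  y term: (-3×0.0581)² = 0.0303
  z term: (2×0.00413)² = 6.82e-05
Total = 0.0390. Share from y = 0.0303/0.0390 = 0.777.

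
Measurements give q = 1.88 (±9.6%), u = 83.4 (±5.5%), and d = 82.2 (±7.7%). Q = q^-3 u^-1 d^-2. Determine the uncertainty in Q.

Products/powers → add relative errors in quadrature, weighted by exponent:
  (-3·δq/q)² = (-3×0.0960)² = 0.0829;  (-1·δu/u)² = (-1×0.0550)² = 0.00303;  (-2·δd/d)² = (-2×0.0770)² = 0.0237
δQ/Q = √(0.110) = 0.331
Q = 2.67e-07, so δQ = 0.331 × 2.67e-07 = 8.84e-08.

8.84e-08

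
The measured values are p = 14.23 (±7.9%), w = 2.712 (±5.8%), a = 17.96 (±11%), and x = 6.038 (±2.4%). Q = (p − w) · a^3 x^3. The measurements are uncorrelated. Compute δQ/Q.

0.352

Let u = p − w = 11.52. δu = √(δp² + δw²) = √(1.26 + 0.0247) = 1.14, so δu/u = 0.0986.
Q is then a monomial in u, a, x:
δQ/Q = √((δu/u)² + (3·δa/a)² + (3·δx/x)²) = √(0.00971 + 0.109 + 0.00518) = 0.352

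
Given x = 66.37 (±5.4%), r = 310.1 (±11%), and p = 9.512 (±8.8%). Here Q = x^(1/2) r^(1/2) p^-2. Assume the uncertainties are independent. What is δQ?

0.295

Products/powers → add relative errors in quadrature, weighted by exponent:
  (½·δx/x)² = (0.5×0.0540)² = 0.000729;  (½·δr/r)² = (0.5×0.110)² = 0.00302;  (-2·δp/p)² = (-2×0.0880)² = 0.0310
δQ/Q = √(0.0347) = 0.186
Q = 1.586, so δQ = 0.186 × 1.586 = 0.295.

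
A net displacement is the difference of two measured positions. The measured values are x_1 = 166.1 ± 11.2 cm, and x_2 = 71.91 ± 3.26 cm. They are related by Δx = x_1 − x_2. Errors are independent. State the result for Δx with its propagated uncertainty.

94.19 ± 11.7 cm

Absolute uncertainties add in quadrature for a linear combination:
  (δx_1)² = 125;  (δx_2)² = 10.6
δΔx = √(136) = 11.7 cm
Δx = 94.19 cm.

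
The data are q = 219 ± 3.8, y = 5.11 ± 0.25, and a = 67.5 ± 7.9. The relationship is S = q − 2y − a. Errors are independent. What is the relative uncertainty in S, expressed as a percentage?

For a sum/difference, combine absolute errors in quadrature:
  (δq)² = 14.4;  (2·δy)² = 0.250;  (δa)² = 62.4
δS = √(77.1) = 8.78
S = 141, so δS/S = 8.78/141 = 0.0622.

6.22%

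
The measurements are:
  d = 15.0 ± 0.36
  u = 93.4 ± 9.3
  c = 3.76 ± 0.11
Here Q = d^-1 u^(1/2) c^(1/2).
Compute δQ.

For a monomial Q ∝ d^-1, u^(1/2), c^(1/2), fractional errors add in quadrature:
  (-1·δd/d)² = (-1×0.0240)² = 0.000576;  (½·δu/u)² = (0.5×0.0996)² = 0.00248;  (½·δc/c)² = (0.5×0.0293)² = 0.000214
δQ/Q = √(0.00327) = 0.0572
Q = 1.25, so δQ = 0.0572 × 1.25 = 0.0714.

0.0714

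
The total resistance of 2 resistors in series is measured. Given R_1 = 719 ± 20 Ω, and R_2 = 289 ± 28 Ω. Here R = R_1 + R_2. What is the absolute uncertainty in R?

34.4 Ω

Absolute uncertainties add in quadrature for a linear combination:
  (δR_1)² = 400;  (δR_2)² = 784
δR = √(1180) = 34.4 Ω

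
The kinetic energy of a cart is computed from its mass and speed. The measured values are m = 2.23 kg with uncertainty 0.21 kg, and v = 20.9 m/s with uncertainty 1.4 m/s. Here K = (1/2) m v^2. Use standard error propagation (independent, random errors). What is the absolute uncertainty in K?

79.8 J

Since K is a product/quotient, work with relative uncertainties:
  (1·δm/m)² = (1×0.0942)² = 0.00887;  (2·δv/v)² = (2×0.0670)² = 0.0179
δK/K = √(0.0268) = 0.164
K = 487 J, so δK = 0.164 × 487 = 79.8 J.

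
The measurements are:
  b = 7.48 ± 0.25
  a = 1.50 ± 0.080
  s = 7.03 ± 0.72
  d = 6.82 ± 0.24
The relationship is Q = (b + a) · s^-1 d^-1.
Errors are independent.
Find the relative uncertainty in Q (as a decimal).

0.112

Let u = b + a = 8.98. δu = √(δb² + δa²) = √(0.0625 + 0.00640) = 0.262, so δu/u = 0.0292.
Q is then a monomial in u, s, d:
δQ/Q = √((δu/u)² + (-1·δs/s)² + (-1·δd/d)²) = √(0.000854 + 0.0105 + 0.00124) = 0.112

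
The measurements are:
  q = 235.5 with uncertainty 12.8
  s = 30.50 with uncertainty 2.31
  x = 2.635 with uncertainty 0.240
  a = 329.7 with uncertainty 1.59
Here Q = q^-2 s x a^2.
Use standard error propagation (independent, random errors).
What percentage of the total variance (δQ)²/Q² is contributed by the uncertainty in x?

32.0%

(δQ/Q)² = (-2·δq/q)² + (1·δs/s)² + (1·δx/x)² + (2·δa/a)²
  q term: (-2×0.0544)² = 0.0118
  s term: (1×0.0757)² = 0.00574
  x term: (1×0.0911)² = 0.00830
  a term: (2×0.00482)² = 9.3e-05
Total = 0.0259. Share from x = 0.00830/0.0259 = 0.320.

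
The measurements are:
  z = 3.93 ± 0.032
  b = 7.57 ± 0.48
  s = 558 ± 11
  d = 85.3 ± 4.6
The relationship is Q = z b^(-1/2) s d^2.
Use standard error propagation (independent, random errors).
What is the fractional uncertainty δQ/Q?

0.114

Since Q is a product/quotient, work with relative uncertainties:
  (1·δz/z)² = (1×0.00814)² = 6.63e-05;  (−½·δb/b)² = (-0.5×0.0634)² = 0.00101;  (1·δs/s)² = (1×0.0197)² = 0.000389;  (2·δd/d)² = (2×0.0539)² = 0.0116
δQ/Q = √(0.0131) = 0.114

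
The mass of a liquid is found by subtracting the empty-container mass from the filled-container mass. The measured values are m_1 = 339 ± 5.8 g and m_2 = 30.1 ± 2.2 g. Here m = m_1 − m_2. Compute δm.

6.20 g

For a sum/difference, combine absolute errors in quadrature:
  (δm_1)² = 33.6;  (δm_2)² = 4.84
δm = √(38.5) = 6.20 g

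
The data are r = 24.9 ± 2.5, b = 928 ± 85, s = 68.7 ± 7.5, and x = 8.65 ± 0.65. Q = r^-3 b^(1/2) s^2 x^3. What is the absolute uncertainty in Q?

For a monomial Q ∝ r^-3, b^(1/2), s^2, x^3, fractional errors add in quadrature:
  (-3·δr/r)² = (-3×0.100)² = 0.0907;  (½·δb/b)² = (0.5×0.0916)² = 0.00210;  (2·δs/s)² = (2×0.109)² = 0.0477;  (3·δx/x)² = (3×0.0751)² = 0.0508
δQ/Q = √(0.191) = 0.437
Q = 6030, so δQ = 0.437 × 6030 = 2640.

2640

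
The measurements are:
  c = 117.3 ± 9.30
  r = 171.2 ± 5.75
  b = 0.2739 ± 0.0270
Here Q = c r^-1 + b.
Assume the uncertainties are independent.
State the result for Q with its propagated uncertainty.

0.9591 ± 0.0649

Let p = c·r^-1 = 0.6852. δp/p = √((1·δc/c)² + (-1·δr/r)²) = √(0.00629 + 0.00113) = 0.0861, so δp = 0.0590.
Q = p + b: δQ = √(δp² + δb²) = √(0.00348 + 0.000729) = 0.0649
Q = 0.9591.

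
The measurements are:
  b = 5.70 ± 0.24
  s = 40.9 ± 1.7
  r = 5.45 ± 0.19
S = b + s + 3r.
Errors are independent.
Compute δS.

1.81

For a sum/difference, combine absolute errors in quadrature:
  (δb)² = 0.0576;  (δs)² = 2.89;  (3·δr)² = 0.325
δS = √(3.27) = 1.81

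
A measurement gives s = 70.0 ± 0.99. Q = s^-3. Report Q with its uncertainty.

Q ∝ s^-3, so δQ/Q = |-3| · δs/s = 3 × 0.0141 = 0.0424.
Q = 2.92e-06, so δQ = 0.0424 × 2.92e-06 = 1.24e-07.

(2.92 ± 0.124) × 10^-6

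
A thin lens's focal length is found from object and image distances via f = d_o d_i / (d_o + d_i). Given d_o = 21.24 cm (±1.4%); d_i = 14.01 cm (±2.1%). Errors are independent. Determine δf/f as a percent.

∂f/∂d_o = (d_i/(d_o+d_i))² = 0.158;  ∂f/∂d_i = (d_o/(d_o+d_i))² = 0.363
δf = √((∂f/∂d_o · δd_o)² + (∂f/∂d_i · δd_i)²) = √(0.00221 + 0.0114) = 0.117 cm
f = 8.442 cm, so δf/f = 0.117/8.442 = 0.0138.

1.38%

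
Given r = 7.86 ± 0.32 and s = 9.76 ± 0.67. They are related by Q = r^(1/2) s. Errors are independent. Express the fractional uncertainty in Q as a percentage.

7.16%

Relative error in a monomial: (δQ/Q)² = Σ (nᵢ · δxᵢ/xᵢ)².
  (½·δr/r)² = (0.5×0.0407)² = 0.000414;  (1·δs/s)² = (1×0.0686)² = 0.00471
δQ/Q = √(0.00513) = 0.0716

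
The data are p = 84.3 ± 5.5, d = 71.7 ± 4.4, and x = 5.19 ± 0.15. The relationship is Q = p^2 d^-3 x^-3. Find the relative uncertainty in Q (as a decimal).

0.242

Q is a product of powers, so relative uncertainties combine in quadrature:
  (2·δp/p)² = (2×0.0652)² = 0.0170;  (-3·δd/d)² = (-3×0.0614)² = 0.0339;  (-3·δx/x)² = (-3×0.0289)² = 0.00752
δQ/Q = √(0.0584) = 0.242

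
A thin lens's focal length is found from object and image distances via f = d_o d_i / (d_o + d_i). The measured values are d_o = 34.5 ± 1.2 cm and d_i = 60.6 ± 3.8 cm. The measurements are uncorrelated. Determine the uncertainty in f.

0.698 cm

∂f/∂d_o = (d_i/(d_o+d_i))² = 0.406;  ∂f/∂d_i = (d_o/(d_o+d_i))² = 0.132
δf = √((∂f/∂d_o · δd_o)² + (∂f/∂d_i · δd_i)²) = √(0.237 + 0.250) = 0.698 cm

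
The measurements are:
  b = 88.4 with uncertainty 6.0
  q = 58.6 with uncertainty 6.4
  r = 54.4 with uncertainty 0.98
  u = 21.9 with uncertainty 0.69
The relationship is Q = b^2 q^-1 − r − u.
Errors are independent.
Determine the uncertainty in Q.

Let p = b^2·q^-1 = 133. δp/p = √((2·δb/b)² + (-1·δq/q)²) = √(0.0184 + 0.0119) = 0.174, so δp = 23.2.
Q = p − r − u: δQ = √(δp² + δr² + δu²) = √(540 + 0.960 + 0.476) = 23.3

23.3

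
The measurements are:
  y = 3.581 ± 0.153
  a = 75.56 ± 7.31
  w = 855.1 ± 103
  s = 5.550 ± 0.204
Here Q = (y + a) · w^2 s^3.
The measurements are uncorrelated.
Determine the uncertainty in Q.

Let u = y + a = 79.14. δu = √(δy² + δa²) = √(0.0234 + 53.4) = 7.31, so δu/u = 0.0924.
Q is then a monomial in u, w, s:
δQ/Q = √((δu/u)² + (2·δw/w)² + (3·δs/s)²) = √(0.00854 + 0.0580 + 0.0122) = 0.281
Q = 9.893e+09, so δQ = 0.281 × 9.893e+09 = 2.78e+09.

2.78e+09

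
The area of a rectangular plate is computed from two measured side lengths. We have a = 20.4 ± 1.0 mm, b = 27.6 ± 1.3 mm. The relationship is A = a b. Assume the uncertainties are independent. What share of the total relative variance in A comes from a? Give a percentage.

52.0%

(δA/A)² = (1·δa/a)² + (1·δb/b)²
  a term: (1×0.0490)² = 0.00240
  b term: (1×0.0471)² = 0.00222
Total = 0.00462. Share from a = 0.00240/0.00462 = 0.520.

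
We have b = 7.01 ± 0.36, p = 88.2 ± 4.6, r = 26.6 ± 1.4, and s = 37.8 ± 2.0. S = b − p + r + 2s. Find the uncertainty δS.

6.26

Absolute uncertainties add in quadrature for a linear combination:
  (δb)² = 0.130;  (δp)² = 21.2;  (δr)² = 1.96;  (2·δs)² = 16.0
δS = √(39.2) = 6.26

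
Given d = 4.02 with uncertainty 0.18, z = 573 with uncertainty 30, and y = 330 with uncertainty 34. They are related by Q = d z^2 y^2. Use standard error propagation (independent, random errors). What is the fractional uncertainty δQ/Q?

0.235

Q is a product of powers, so relative uncertainties combine in quadrature:
  (1·δd/d)² = (1×0.0448)² = 0.00200;  (2·δz/z)² = (2×0.0524)² = 0.0110;  (2·δy/y)² = (2×0.103)² = 0.0425
δQ/Q = √(0.0554) = 0.235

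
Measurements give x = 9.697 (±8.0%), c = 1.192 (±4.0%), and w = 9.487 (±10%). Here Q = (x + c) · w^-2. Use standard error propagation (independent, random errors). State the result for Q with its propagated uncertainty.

0.1210 ± 0.0257

Let u = x + c = 10.89. δu = √(δx² + δc²) = √(0.602 + 0.00227) = 0.777, so δu/u = 0.0714.
Q is then a monomial in u, w:
δQ/Q = √((δu/u)² + (-2·δw/w)²) = √(0.00509 + 0.0400) = 0.212
Q = 0.1210, so δQ = 0.212 × 0.1210 = 0.0257.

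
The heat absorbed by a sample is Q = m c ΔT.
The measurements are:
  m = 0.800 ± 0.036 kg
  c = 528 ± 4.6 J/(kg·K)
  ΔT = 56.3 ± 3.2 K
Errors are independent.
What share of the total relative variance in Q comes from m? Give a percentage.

(δQ/Q)² = (1·δm/m)² + (1·δc/c)² + (1·δΔT/ΔT)²
  m term: (1×0.0450)² = 0.00202
  c term: (1×0.00871)² = 7.59e-05
  ΔT term: (1×0.0568)² = 0.00323
Total = 0.00533. Share from m = 0.00202/0.00533 = 0.380.

38.0%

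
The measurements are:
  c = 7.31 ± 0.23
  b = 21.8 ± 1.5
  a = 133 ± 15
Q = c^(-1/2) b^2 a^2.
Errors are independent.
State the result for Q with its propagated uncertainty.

(3.11 ± 0.823) × 10^6

Q is a product of powers, so relative uncertainties combine in quadrature:
  (−½·δc/c)² = (-0.5×0.0315)² = 0.000247;  (2·δb/b)² = (2×0.0688)² = 0.0189;  (2·δa/a)² = (2×0.113)² = 0.0509
δQ/Q = √(0.0701) = 0.265
Q = 3.11e+06, so δQ = 0.265 × 3.11e+06 = 8.23e+05.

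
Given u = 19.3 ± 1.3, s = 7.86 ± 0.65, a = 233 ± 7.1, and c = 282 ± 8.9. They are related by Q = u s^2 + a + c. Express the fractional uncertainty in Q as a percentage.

Let p = u·s^2 = 1190. δp/p = √((1·δu/u)² + (2·δs/s)²) = √(0.00454 + 0.0274) = 0.179, so δp = 213.
Q = p + a + c: δQ = √(δp² + δa² + δc²) = √(45300 + 50.4 + 79.2) = 213
Q = 1710, so δQ/Q = 213/1710 = 0.125.

12.5%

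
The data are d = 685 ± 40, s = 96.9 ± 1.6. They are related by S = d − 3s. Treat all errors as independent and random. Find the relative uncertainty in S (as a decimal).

Each term contributes (cᵢ δxᵢ)² to (δS)²:
  (δd)² = 1600;  (3·δs)² = 23.0
δS = √(1620) = 40.3
S = 394, so δS/S = 40.3/394 = 0.102.

0.102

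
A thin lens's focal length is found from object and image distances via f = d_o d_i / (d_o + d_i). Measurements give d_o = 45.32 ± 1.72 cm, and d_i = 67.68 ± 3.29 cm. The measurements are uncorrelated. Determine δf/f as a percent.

2.99%

∂f/∂d_o = (d_i/(d_o+d_i))² = 0.359;  ∂f/∂d_i = (d_o/(d_o+d_i))² = 0.161
δf = √((∂f/∂d_o · δd_o)² + (∂f/∂d_i · δd_i)²) = √(0.381 + 0.280) = 0.813 cm
f = 27.14 cm, so δf/f = 0.813/27.14 = 0.0299.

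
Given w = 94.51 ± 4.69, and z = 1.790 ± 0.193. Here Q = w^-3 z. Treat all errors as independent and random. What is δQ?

3.9e-07

For a monomial Q ∝ w^-3, z, fractional errors add in quadrature:
  (-3·δw/w)² = (-3×0.0496)² = 0.0222;  (1·δz/z)² = (1×0.108)² = 0.0116
δQ/Q = √(0.0338) = 0.184
Q = 2.12e-06, so δQ = 0.184 × 2.12e-06 = 3.9e-07.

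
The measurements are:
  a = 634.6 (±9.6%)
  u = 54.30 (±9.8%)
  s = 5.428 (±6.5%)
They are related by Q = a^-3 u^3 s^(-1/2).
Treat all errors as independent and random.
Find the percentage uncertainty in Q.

41.3%

Q is a product of powers, so relative uncertainties combine in quadrature:
  (-3·δa/a)² = (-3×0.0960)² = 0.0829;  (3·δu/u)² = (3×0.0980)² = 0.0864;  (−½·δs/s)² = (-0.5×0.0650)² = 0.00106
δQ/Q = √(0.170) = 0.413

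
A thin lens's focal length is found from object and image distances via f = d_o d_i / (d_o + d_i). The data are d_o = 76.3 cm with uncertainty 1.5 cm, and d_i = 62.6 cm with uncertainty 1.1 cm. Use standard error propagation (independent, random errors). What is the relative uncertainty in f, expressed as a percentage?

∂f/∂d_o = (d_i/(d_o+d_i))² = 0.203;  ∂f/∂d_i = (d_o/(d_o+d_i))² = 0.302
δf = √((∂f/∂d_o · δd_o)² + (∂f/∂d_i · δd_i)²) = √(0.0928 + 0.110) = 0.451 cm
f = 34.4 cm, so δf/f = 0.451/34.4 = 0.0131.

1.31%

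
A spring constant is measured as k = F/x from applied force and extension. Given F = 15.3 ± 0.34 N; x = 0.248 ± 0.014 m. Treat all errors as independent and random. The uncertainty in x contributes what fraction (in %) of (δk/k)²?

86.6%

(δk/k)² = (1·δF/F)² + (-1·δx/x)²
  F term: (1×0.0222)² = 0.000494
  x term: (-1×0.0565)² = 0.00319
Total = 0.00368. Share from x = 0.00319/0.00368 = 0.866.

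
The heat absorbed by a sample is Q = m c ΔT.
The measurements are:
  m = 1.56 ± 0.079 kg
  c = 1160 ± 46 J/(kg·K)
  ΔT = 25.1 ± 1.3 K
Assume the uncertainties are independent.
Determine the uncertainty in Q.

3750 J

For a monomial Q ∝ m, c, ΔT, fractional errors add in quadrature:
  (1·δm/m)² = (1×0.0506)² = 0.00256;  (1·δc/c)² = (1×0.0397)² = 0.00157;  (1·δΔT/ΔT)² = (1×0.0518)² = 0.00268
δQ/Q = √(0.00682) = 0.0826
Q = 45400 J, so δQ = 0.0826 × 45400 = 3750 J.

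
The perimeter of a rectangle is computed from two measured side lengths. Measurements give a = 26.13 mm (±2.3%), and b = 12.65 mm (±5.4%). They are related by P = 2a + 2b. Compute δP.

1.82 mm

Absolute uncertainties add in quadrature for a linear combination:
  (2·δa)² = 1.44;  (2·δb)² = 1.87
δP = √(3.31) = 1.82 mm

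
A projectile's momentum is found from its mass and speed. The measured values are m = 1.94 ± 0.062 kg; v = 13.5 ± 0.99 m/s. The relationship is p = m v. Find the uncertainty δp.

2.10 kg·m/s

For a monomial p ∝ m, v, fractional errors add in quadrature:
  (1·δm/m)² = (1×0.0320)² = 0.00102;  (1·δv/v)² = (1×0.0733)² = 0.00538
δp/p = √(0.00640) = 0.0800
p = 26.2 kg·m/s, so δp = 0.0800 × 26.2 = 2.10 kg·m/s.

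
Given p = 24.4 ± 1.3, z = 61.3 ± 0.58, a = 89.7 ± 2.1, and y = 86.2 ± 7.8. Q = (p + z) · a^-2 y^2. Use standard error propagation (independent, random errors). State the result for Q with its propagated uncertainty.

Let u = p + z = 85.7. δu = √(δp² + δz²) = √(1.69 + 0.336) = 1.42, so δu/u = 0.0166.
Q is then a monomial in u, a, y:
δQ/Q = √((δu/u)² + (-2·δa/a)² + (2·δy/y)²) = √(0.000276 + 0.00219 + 0.0328) = 0.188
Q = 79.1, so δQ = 0.188 × 79.1 = 14.9.

79.1 ± 14.9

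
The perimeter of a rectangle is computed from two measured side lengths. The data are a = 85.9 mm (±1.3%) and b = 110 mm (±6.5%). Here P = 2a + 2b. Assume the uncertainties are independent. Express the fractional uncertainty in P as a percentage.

Sums and differences: (δP)² = Σ (cᵢ δxᵢ)².
  (2·δa)² = 4.99;  (2·δb)² = 204
δP = √(209) = 14.5 mm
P = 392 mm, so δP/P = 14.5/392 = 0.0369.

3.69%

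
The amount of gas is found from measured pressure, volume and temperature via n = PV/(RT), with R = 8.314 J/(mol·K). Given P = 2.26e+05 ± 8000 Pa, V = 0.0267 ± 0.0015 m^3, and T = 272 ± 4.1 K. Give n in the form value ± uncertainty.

2.67 ± 0.182 mol

For a monomial n ∝ P, V, T^-1, fractional errors add in quadrature:
  (1·δP/P)² = (1×0.0354)² = 0.00125;  (1·δV/V)² = (1×0.0562)² = 0.00316;  (-1·δT/T)² = (-1×0.0151)² = 0.000227
δn/n = √(0.00464) = 0.0681
n = 2.67 mol, so δn = 0.0681 × 2.67 = 0.182 mol.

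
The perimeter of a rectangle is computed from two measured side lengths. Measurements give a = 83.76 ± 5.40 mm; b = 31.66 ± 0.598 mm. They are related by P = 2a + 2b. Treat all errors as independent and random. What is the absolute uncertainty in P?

10.9 mm

Absolute uncertainties add in quadrature for a linear combination:
  (2·δa)² = 117;  (2·δb)² = 1.43
δP = √(118) = 10.9 mm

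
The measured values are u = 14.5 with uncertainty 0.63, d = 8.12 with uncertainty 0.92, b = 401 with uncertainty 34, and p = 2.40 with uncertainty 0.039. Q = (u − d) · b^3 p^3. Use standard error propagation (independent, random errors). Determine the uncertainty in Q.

1.78e+09

Let w = u − d = 6.38. δw = √(δu² + δd²) = √(0.397 + 0.846) = 1.12, so δw/w = 0.175.
Q is then a monomial in w, b, p:
δQ/Q = √((δw/w)² + (3·δb/b)² + (3·δp/p)²) = √(0.0305 + 0.0647 + 0.00238) = 0.312
Q = 5.69e+09, so δQ = 0.312 × 5.69e+09 = 1.78e+09.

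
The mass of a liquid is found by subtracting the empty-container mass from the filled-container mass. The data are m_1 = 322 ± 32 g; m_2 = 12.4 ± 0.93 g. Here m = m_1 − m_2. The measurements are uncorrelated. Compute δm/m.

0.103

Absolute uncertainties add in quadrature for a linear combination:
  (δm_1)² = 1020;  (δm_2)² = 0.865
δm = √(1020) = 32.0 g
m = 310 g, so δm/m = 32.0/310 = 0.103.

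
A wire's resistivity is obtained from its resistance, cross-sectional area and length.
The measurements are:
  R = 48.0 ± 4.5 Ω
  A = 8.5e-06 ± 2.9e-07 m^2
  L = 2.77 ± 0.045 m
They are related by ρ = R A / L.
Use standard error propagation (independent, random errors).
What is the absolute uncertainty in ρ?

Relative error in a monomial: (δρ/ρ)² = Σ (nᵢ · δxᵢ/xᵢ)².
  (1·δR/R)² = (1×0.0938)² = 0.00879;  (1·δA/A)² = (1×0.0341)² = 0.00116;  (-1·δL/L)² = (-1×0.0162)² = 0.000264
δρ/ρ = √(0.0102) = 0.101
ρ = 0.000147 Ω·m, so δρ = 0.101 × 0.000147 = 1.49e-05 Ω·m.

1.49e-05 Ω·m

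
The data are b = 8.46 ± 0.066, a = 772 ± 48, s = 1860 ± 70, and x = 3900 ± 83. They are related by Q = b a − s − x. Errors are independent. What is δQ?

423

Let p = b·a = 6530. δp/p = √((1·δb/b)² + (1·δa/a)²) = √(6.09e-05 + 0.00387) = 0.0627, so δp = 409.
Q = p − s − x: δQ = √(δp² + δs² + δx²) = √(1.67e+05 + 4900 + 6890) = 423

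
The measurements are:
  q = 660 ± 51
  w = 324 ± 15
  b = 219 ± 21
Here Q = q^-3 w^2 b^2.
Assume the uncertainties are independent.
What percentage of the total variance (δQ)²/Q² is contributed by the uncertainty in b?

37.1%

(δQ/Q)² = (-3·δq/q)² + (2·δw/w)² + (2·δb/b)²
  q term: (-3×0.0773)² = 0.0537
  w term: (2×0.0463)² = 0.00857
  b term: (2×0.0959)² = 0.0368
Total = 0.0991. Share from b = 0.0368/0.0991 = 0.371.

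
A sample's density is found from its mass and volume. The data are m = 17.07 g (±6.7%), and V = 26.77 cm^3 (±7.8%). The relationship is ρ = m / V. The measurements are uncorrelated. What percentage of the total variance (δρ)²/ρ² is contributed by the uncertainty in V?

(δρ/ρ)² = (1·δm/m)² + (-1·δV/V)²
  m term: (1×0.0670)² = 0.00449
  V term: (-1×0.0780)² = 0.00608
Total = 0.0106. Share from V = 0.00608/0.0106 = 0.575.

57.5%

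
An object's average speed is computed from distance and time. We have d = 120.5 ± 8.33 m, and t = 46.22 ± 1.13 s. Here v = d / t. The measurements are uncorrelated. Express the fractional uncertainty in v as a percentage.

Each factor contributes (exponent × relative error)² to (δv/v)²:
  (1·δd/d)² = (1×0.0691)² = 0.00478;  (-1·δt/t)² = (-1×0.0244)² = 0.000598
δv/v = √(0.00538) = 0.0733

7.33%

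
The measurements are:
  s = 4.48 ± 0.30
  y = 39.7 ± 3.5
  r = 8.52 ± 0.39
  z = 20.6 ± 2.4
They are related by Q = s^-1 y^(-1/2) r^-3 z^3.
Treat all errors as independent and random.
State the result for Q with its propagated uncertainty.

Each factor contributes (exponent × relative error)² to (δQ/Q)²:
  (-1·δs/s)² = (-1×0.0670)² = 0.00448;  (−½·δy/y)² = (-0.5×0.0882)² = 0.00194;  (-3·δr/r)² = (-3×0.0458)² = 0.0189;  (3·δz/z)² = (3×0.117)² = 0.122
δQ/Q = √(0.147) = 0.384
Q = 0.501, so δQ = 0.384 × 0.501 = 0.192.

0.501 ± 0.192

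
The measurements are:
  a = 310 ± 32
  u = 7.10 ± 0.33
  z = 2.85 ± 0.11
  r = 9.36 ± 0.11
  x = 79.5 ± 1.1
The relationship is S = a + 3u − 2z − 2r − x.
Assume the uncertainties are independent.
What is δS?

32.0

Absolute uncertainties add in quadrature for a linear combination:
  (δa)² = 1020;  (3·δu)² = 0.980;  (2·δz)² = 0.0484;  (2·δr)² = 0.0484;  (δx)² = 1.21
δS = √(1030) = 32.0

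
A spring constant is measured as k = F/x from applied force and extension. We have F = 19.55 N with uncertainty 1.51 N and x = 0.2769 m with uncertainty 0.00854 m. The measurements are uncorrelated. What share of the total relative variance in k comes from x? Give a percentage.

13.8%

(δk/k)² = (1·δF/F)² + (-1·δx/x)²
  F term: (1×0.0772)² = 0.00597
  x term: (-1×0.0308)² = 0.000951
Total = 0.00692. Share from x = 0.000951/0.00692 = 0.138.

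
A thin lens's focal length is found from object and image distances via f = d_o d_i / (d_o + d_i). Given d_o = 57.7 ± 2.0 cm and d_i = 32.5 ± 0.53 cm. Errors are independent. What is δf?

∂f/∂d_o = (d_i/(d_o+d_i))² = 0.130;  ∂f/∂d_i = (d_o/(d_o+d_i))² = 0.409
δf = √((∂f/∂d_o · δd_o)² + (∂f/∂d_i · δd_i)²) = √(0.0674 + 0.0470) = 0.338 cm

0.338 cm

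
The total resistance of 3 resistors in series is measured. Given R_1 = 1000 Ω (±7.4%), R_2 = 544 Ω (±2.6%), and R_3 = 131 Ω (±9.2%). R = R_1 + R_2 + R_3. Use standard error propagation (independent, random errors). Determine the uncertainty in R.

76.3 Ω

Each term contributes (cᵢ δxᵢ)² to (δR)²:
  (δR_1)² = 5480;  (δR_2)² = 200;  (δR_3)² = 145
δR = √(5820) = 76.3 Ω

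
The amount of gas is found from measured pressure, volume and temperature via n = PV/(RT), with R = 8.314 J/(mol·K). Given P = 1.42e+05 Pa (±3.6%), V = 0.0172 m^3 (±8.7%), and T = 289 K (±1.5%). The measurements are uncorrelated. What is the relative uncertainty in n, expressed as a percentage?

9.53%

Each factor contributes (exponent × relative error)² to (δn/n)²:
  (1·δP/P)² = (1×0.0360)² = 0.00130;  (1·δV/V)² = (1×0.0870)² = 0.00757;  (-1·δT/T)² = (-1×0.0150)² = 0.000225
δn/n = √(0.00909) = 0.0953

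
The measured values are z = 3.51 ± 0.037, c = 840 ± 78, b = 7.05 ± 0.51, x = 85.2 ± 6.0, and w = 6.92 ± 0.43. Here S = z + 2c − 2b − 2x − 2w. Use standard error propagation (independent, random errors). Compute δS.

Each term contributes (cᵢ δxᵢ)² to (δS)²:
  (δz)² = 0.00137;  (2·δc)² = 24300;  (2·δb)² = 1.04;  (2·δx)² = 144;  (2·δw)² = 0.740
δS = √(24500) = 156

156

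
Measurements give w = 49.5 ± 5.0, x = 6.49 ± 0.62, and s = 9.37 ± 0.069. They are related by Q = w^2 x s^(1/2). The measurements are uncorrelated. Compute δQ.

10900

For a monomial Q ∝ w^2, x, s^(1/2), fractional errors add in quadrature:
  (2·δw/w)² = (2×0.101)² = 0.0408;  (1·δx/x)² = (1×0.0955)² = 0.00913;  (½·δs/s)² = (0.5×0.00736)² = 1.36e-05
δQ/Q = √(0.0500) = 0.223
Q = 48700, so δQ = 0.223 × 48700 = 10900.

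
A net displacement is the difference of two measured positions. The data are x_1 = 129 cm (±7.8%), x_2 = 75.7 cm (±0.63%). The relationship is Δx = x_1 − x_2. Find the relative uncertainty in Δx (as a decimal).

0.189

Δx is a linear combination, so absolute uncertainties add in quadrature:
  (δx_1)² = 101;  (δx_2)² = 0.227
δΔx = √(101) = 10.1 cm
Δx = 53.3 cm, so δΔx/Δx = 10.1/53.3 = 0.189.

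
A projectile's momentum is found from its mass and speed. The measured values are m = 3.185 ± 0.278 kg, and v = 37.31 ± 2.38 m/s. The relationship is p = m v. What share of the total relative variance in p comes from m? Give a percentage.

(δp/p)² = (1·δm/m)² + (1·δv/v)²
  m term: (1×0.0873)² = 0.00762
  v term: (1×0.0638)² = 0.00407
Total = 0.0117. Share from m = 0.00762/0.0117 = 0.652.

65.2%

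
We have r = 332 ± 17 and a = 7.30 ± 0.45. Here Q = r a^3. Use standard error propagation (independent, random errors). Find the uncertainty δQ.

Relative error in a monomial: (δQ/Q)² = Σ (nᵢ · δxᵢ/xᵢ)².
  (1·δr/r)² = (1×0.0512)² = 0.00262;  (3·δa/a)² = (3×0.0616)² = 0.0342
δQ/Q = √(0.0368) = 0.192
Q = 1.29e+05, so δQ = 0.192 × 1.29e+05 = 24800.

24800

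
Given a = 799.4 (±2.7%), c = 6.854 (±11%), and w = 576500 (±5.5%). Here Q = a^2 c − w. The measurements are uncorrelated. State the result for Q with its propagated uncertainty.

Let p = a^2·c = 4.38e+06. δp/p = √((2·δa/a)² + (1·δc/c)²) = √(0.00292 + 0.0121) = 0.123, so δp = 5.37e+05.
Q = p − w: δQ = √(δp² + δw²) = √(2.88e+11 + 1.01e+09) = 5.38e+05
Q = 3.803e+06.

(3.803 ± 0.538) × 10^6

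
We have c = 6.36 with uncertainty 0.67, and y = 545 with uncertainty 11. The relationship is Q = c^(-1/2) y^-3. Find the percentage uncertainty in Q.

Q is a product of powers, so relative uncertainties combine in quadrature:
  (−½·δc/c)² = (-0.5×0.105)² = 0.00277;  (-3·δy/y)² = (-3×0.0202)² = 0.00367
δQ/Q = √(0.00644) = 0.0803

8.03%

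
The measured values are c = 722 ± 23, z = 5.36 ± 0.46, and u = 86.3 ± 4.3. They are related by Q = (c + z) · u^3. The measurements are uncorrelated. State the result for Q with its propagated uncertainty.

(4.68 ± 0.714) × 10^8

Let w = c + z = 727. δw = √(δc² + δz²) = √(529 + 0.212) = 23.0, so δw/w = 0.0316.
Q is then a monomial in w, u:
δQ/Q = √((δw/w)² + (3·δu/u)²) = √(0.00100 + 0.0223) = 0.153
Q = 4.68e+08, so δQ = 0.153 × 4.68e+08 = 7.14e+07.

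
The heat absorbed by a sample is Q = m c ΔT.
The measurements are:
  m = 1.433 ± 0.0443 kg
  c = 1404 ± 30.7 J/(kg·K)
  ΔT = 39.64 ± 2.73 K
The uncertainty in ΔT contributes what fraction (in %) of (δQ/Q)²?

(δQ/Q)² = (1·δm/m)² + (1·δc/c)² + (1·δΔT/ΔT)²
  m term: (1×0.0309)² = 0.000956
  c term: (1×0.0219)² = 0.000478
  ΔT term: (1×0.0689)² = 0.00474
Total = 0.00618. Share from ΔT = 0.00474/0.00618 = 0.768.

76.8%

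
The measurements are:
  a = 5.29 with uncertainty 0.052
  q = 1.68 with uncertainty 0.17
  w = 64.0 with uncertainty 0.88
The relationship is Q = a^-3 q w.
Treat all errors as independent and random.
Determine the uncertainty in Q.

Q is a product of powers, so relative uncertainties combine in quadrature:
  (-3·δa/a)² = (-3×0.00983)² = 0.000870;  (1·δq/q)² = (1×0.101)² = 0.0102;  (1·δw/w)² = (1×0.0138)² = 0.000189
δQ/Q = √(0.0113) = 0.106
Q = 0.726, so δQ = 0.106 × 0.726 = 0.0772.

0.0772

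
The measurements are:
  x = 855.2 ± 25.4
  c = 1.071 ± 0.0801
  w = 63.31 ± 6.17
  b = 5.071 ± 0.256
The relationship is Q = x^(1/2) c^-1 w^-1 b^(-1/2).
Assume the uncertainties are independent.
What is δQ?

0.0242

Products/powers → add relative errors in quadrature, weighted by exponent:
  (½·δx/x)² = (0.5×0.0297)² = 0.000221;  (-1·δc/c)² = (-1×0.0748)² = 0.00559;  (-1·δw/w)² = (-1×0.0975)² = 0.00950;  (−½·δb/b)² = (-0.5×0.0505)² = 0.000637
δQ/Q = √(0.0159) = 0.126
Q = 0.1915, so δQ = 0.126 × 0.1915 = 0.0242.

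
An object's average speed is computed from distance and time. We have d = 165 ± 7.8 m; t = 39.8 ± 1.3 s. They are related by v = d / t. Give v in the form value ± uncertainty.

4.15 ± 0.238 m/s

Relative error in a monomial: (δv/v)² = Σ (nᵢ · δxᵢ/xᵢ)².
  (1·δd/d)² = (1×0.0473)² = 0.00223;  (-1·δt/t)² = (-1×0.0327)² = 0.00107
δv/v = √(0.00330) = 0.0575
v = 4.15 m/s, so δv = 0.0575 × 4.15 = 0.238 m/s.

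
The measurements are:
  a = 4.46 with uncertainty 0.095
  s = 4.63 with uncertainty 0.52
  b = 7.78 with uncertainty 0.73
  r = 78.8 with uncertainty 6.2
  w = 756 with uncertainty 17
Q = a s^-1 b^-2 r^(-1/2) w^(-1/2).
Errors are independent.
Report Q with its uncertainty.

Q is a product of powers, so relative uncertainties combine in quadrature:
  (1·δa/a)² = (1×0.0213)² = 0.000454;  (-1·δs/s)² = (-1×0.112)² = 0.0126;  (-2·δb/b)² = (-2×0.0938)² = 0.0352;  (−½·δr/r)² = (-0.5×0.0787)² = 0.00155;  (−½·δw/w)² = (-0.5×0.0225)² = 0.000126
δQ/Q = √(0.0500) = 0.224
Q = 6.52e-05, so δQ = 0.224 × 6.52e-05 = 1.46e-05.

(6.52 ± 1.46) × 10^-5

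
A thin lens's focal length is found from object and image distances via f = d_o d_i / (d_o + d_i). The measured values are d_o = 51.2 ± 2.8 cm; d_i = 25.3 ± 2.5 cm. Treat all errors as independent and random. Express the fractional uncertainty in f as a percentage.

6.86%

∂f/∂d_o = (d_i/(d_o+d_i))² = 0.109;  ∂f/∂d_i = (d_o/(d_o+d_i))² = 0.448
δf = √((∂f/∂d_o · δd_o)² + (∂f/∂d_i · δd_i)²) = √(0.0938 + 1.25) = 1.16 cm
f = 16.9 cm, so δf/f = 1.16/16.9 = 0.0686.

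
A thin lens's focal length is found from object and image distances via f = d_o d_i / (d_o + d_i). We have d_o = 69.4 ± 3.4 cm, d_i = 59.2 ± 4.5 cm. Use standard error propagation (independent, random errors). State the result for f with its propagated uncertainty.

31.9 ± 1.50 cm

∂f/∂d_o = (d_i/(d_o+d_i))² = 0.212;  ∂f/∂d_i = (d_o/(d_o+d_i))² = 0.291
δf = √((∂f/∂d_o · δd_o)² + (∂f/∂d_i · δd_i)²) = √(0.519 + 1.72) = 1.50 cm
f = 31.9 cm.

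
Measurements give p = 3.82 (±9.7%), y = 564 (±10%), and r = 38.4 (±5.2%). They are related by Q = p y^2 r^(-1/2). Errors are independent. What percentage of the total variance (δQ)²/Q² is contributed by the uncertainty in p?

(δQ/Q)² = (1·δp/p)² + (2·δy/y)² + (−½·δr/r)²
  p term: (1×0.0970)² = 0.00941
  y term: (2×0.100)² = 0.0400
  r term: (-0.5×0.0520)² = 0.000676
Total = 0.0501. Share from p = 0.00941/0.0501 = 0.188.

18.8%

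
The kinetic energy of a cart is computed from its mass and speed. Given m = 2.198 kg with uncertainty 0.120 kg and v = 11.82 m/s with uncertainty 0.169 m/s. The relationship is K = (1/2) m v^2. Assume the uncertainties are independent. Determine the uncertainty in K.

Since K is a product/quotient, work with relative uncertainties:
  (1·δm/m)² = (1×0.0546)² = 0.00298;  (2·δv/v)² = (2×0.0143)² = 0.000818
δK/K = √(0.00380) = 0.0616
K = 153.5 J, so δK = 0.0616 × 153.5 = 9.46 J.

9.46 J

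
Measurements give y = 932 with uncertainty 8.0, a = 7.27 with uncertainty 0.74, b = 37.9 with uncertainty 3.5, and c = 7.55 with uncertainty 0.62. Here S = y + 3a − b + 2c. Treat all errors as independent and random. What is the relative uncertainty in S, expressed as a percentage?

Sums and differences: (δS)² = Σ (cᵢ δxᵢ)².
  (δy)² = 64.0;  (3·δa)² = 4.93;  (δb)² = 12.2;  (2·δc)² = 1.54
δS = √(82.7) = 9.09
S = 931, so δS/S = 9.09/931 = 0.00977.

0.977%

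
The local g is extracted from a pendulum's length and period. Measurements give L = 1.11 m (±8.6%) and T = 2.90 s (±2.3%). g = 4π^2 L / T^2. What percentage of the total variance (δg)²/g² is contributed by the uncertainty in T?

22.2%

(δg/g)² = (1·δL/L)² + (-2·δT/T)²
  L term: (1×0.0860)² = 0.00740
  T term: (-2×0.0230)² = 0.00212
Total = 0.00951. Share from T = 0.00212/0.00951 = 0.222.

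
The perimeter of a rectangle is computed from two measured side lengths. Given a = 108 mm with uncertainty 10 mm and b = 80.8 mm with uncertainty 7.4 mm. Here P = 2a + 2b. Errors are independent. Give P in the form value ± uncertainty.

Each term contributes (cᵢ δxᵢ)² to (δP)²:
  (2·δa)² = 400;  (2·δb)² = 219
δP = √(619) = 24.9 mm
P = 378 mm.

378 ± 24.9 mm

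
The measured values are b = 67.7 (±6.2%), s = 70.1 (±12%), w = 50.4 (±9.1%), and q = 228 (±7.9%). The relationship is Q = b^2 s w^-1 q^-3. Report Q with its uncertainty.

Since Q is a product/quotient, work with relative uncertainties:
  (2·δb/b)² = (2×0.0620)² = 0.0154;  (1·δs/s)² = (1×0.120)² = 0.0144;  (-1·δw/w)² = (-1×0.0910)² = 0.00828;  (-3·δq/q)² = (-3×0.0790)² = 0.0562
δQ/Q = √(0.0942) = 0.307
Q = 0.000538, so δQ = 0.307 × 0.000538 = 0.000165.

0.000538 ± 0.000165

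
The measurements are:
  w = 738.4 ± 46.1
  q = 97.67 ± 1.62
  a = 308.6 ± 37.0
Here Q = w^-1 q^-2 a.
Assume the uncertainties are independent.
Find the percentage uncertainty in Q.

13.9%

Q is a product of powers, so relative uncertainties combine in quadrature:
  (-1·δw/w)² = (-1×0.0624)² = 0.00390;  (-2·δq/q)² = (-2×0.0166)² = 0.00110;  (1·δa/a)² = (1×0.120)² = 0.0144
δQ/Q = √(0.0194) = 0.139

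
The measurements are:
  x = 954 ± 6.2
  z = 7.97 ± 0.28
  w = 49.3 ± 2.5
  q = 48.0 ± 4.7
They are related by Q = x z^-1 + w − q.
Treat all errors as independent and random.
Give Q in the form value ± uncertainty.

Let p = x·z^-1 = 120. δp/p = √((1·δx/x)² + (-1·δz/z)²) = √(4.22e-05 + 0.00123) = 0.0357, so δp = 4.28.
Q = p + w − q: δQ = √(δp² + δw² + δq²) = √(18.3 + 6.25 + 22.1) = 6.83
Q = 121.

121 ± 6.83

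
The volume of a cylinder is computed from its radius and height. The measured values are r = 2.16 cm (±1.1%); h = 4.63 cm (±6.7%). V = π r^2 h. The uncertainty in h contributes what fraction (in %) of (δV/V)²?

90.3%

(δV/V)² = (2·δr/r)² + (1·δh/h)²
  r term: (2×0.0110)² = 0.000484
  h term: (1×0.0670)² = 0.00449
Total = 0.00497. Share from h = 0.00449/0.00497 = 0.903.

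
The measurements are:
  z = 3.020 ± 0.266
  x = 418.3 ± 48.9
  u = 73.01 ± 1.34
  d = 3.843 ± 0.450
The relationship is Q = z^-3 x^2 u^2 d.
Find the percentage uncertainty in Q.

For a monomial Q ∝ z^-3, x^2, u^2, d, fractional errors add in quadrature:
  (-3·δz/z)² = (-3×0.0881)² = 0.0698;  (2·δx/x)² = (2×0.117)² = 0.0547;  (2·δu/u)² = (2×0.0184)² = 0.00135;  (1·δd/d)² = (1×0.117)² = 0.0137
δQ/Q = √(0.140) = 0.374

37.4%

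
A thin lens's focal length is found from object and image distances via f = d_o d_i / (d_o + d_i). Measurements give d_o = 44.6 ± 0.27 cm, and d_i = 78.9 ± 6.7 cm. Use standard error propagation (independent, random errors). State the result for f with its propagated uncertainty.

∂f/∂d_o = (d_i/(d_o+d_i))² = 0.408;  ∂f/∂d_i = (d_o/(d_o+d_i))² = 0.130
δf = √((∂f/∂d_o · δd_o)² + (∂f/∂d_i · δd_i)²) = √(0.0121 + 0.764) = 0.881 cm
f = 28.5 cm.

28.5 ± 0.881 cm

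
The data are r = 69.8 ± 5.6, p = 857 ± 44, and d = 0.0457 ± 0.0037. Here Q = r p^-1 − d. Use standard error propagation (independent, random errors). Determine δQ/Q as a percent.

Let w = r·p^-1 = 0.0814. δw/w = √((1·δr/r)² + (-1·δp/p)²) = √(0.00644 + 0.00264) = 0.0953, so δw = 0.00776.
Q = w − d: δQ = √(δw² + δd²) = √(6.02e-05 + 1.37e-05) = 0.00860
Q = 0.0357, so δQ/Q = 0.00860/0.0357 = 0.240.

24.0%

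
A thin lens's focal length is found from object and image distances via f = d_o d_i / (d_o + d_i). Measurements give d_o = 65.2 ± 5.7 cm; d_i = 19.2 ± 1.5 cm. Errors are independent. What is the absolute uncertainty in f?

0.943 cm

∂f/∂d_o = (d_i/(d_o+d_i))² = 0.0518;  ∂f/∂d_i = (d_o/(d_o+d_i))² = 0.597
δf = √((∂f/∂d_o · δd_o)² + (∂f/∂d_i · δd_i)²) = √(0.0870 + 0.801) = 0.943 cm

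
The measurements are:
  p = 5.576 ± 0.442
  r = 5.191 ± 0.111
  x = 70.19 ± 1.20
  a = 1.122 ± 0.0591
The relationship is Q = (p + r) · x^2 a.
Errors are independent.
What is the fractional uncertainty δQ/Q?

Let u = p + r = 10.77. δu = √(δp² + δr²) = √(0.195 + 0.0123) = 0.456, so δu/u = 0.0423.
Q is then a monomial in u, x, a:
δQ/Q = √((δu/u)² + (2·δx/x)² + (1·δa/a)²) = √(0.00179 + 0.00117 + 0.00277) = 0.0757

0.0757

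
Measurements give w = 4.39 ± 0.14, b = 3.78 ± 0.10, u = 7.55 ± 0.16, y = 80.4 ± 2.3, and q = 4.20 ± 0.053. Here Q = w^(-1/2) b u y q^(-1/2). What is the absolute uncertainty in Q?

Since Q is a product/quotient, work with relative uncertainties:
  (−½·δw/w)² = (-0.5×0.0319)² = 0.000254;  (1·δb/b)² = (1×0.0265)² = 0.000700;  (1·δu/u)² = (1×0.0212)² = 0.000449;  (1·δy/y)² = (1×0.0286)² = 0.000818;  (−½·δq/q)² = (-0.5×0.0126)² = 3.98e-05
δQ/Q = √(0.00226) = 0.0476
Q = 534, so δQ = 0.0476 × 534 = 25.4.

25.4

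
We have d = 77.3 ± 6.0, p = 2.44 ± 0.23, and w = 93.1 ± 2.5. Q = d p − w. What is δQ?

23.2

Let h = d·p = 189. δh/h = √((1·δd/d)² + (1·δp/p)²) = √(0.00602 + 0.00889) = 0.122, so δh = 23.0.
Q = h − w: δQ = √(δh² + δw²) = √(530 + 6.25) = 23.2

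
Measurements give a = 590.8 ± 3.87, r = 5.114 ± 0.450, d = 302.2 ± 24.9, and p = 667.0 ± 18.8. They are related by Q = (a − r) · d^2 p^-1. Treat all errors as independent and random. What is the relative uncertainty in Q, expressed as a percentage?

Let u = a − r = 585.7. δu = √(δa² + δr²) = √(15.0 + 0.203) = 3.90, so δu/u = 0.00665.
Q is then a monomial in u, d, p:
δQ/Q = √((δu/u)² + (2·δd/d)² + (-1·δp/p)²) = √(4.43e-05 + 0.0272 + 0.000794) = 0.167

16.7%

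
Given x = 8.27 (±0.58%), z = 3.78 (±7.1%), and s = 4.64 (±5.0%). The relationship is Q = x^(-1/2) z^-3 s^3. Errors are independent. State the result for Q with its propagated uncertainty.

0.643 ± 0.168

Since Q is a product/quotient, work with relative uncertainties:
  (−½·δx/x)² = (-0.5×0.00580)² = 8.41e-06;  (-3·δz/z)² = (-3×0.0710)² = 0.0454;  (3·δs/s)² = (3×0.0500)² = 0.0225
δQ/Q = √(0.0679) = 0.261
Q = 0.643, so δQ = 0.261 × 0.643 = 0.168.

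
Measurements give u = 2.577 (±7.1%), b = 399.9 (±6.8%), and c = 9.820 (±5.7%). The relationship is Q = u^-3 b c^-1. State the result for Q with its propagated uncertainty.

2.380 ± 0.549

Q is a product of powers, so relative uncertainties combine in quadrature:
  (-3·δu/u)² = (-3×0.0710)² = 0.0454;  (1·δb/b)² = (1×0.0680)² = 0.00462;  (-1·δc/c)² = (-1×0.0570)² = 0.00325
δQ/Q = √(0.0532) = 0.231
Q = 2.380, so δQ = 0.231 × 2.380 = 0.549.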